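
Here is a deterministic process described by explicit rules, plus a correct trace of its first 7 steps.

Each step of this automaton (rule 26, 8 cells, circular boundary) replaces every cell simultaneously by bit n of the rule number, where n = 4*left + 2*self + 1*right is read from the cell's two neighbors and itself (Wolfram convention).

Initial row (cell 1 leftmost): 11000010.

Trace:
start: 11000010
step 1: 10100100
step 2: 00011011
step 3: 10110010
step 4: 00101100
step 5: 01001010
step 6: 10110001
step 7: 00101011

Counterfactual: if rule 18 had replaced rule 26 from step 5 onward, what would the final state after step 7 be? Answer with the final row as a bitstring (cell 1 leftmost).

(re-executing steps 5..7 under rule 18; state before step 5: 00101100)
step 5: 01000010
step 6: 10100101
step 7: 00011000

00011000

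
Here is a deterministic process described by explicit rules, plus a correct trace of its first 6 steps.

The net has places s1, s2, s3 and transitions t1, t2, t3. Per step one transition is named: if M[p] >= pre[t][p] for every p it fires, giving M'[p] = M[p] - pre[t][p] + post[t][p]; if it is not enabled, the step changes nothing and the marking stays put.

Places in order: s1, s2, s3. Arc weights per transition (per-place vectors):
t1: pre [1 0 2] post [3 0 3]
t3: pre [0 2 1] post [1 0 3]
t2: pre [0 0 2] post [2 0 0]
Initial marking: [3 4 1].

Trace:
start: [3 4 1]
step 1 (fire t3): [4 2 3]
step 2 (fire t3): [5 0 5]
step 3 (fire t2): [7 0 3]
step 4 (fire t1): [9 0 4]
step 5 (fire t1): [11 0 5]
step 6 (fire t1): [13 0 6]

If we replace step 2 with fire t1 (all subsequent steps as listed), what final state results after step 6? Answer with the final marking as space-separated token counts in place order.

(re-executing from step 2 with the substitution; state before step 2: [4 2 3])
step 2 (fire t1): [6 2 4]
step 3 (fire t2): [8 2 2]
step 4 (fire t1): [10 2 3]
step 5 (fire t1): [12 2 4]
step 6 (fire t1): [14 2 5]

14 2 5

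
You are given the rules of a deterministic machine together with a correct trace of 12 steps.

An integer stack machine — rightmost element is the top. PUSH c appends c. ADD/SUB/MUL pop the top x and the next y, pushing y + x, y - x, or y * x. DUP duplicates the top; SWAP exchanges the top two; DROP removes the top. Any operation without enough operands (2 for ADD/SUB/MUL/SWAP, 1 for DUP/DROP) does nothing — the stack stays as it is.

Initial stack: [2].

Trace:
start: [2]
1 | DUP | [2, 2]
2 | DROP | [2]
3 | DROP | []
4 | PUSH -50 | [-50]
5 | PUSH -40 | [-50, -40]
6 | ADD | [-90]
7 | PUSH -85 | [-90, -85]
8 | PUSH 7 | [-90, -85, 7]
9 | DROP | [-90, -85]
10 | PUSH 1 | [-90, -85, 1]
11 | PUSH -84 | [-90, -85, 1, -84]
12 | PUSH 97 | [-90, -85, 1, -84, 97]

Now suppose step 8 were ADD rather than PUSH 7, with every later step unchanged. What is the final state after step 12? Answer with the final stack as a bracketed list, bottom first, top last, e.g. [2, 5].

(re-executing from step 8 with the substitution; state before step 8: [-90, -85])
8 | ADD | [-175]
9 | DROP | []
10 | PUSH 1 | [1]
11 | PUSH -84 | [1, -84]
12 | PUSH 97 | [1, -84, 97]

[1, -84, 97]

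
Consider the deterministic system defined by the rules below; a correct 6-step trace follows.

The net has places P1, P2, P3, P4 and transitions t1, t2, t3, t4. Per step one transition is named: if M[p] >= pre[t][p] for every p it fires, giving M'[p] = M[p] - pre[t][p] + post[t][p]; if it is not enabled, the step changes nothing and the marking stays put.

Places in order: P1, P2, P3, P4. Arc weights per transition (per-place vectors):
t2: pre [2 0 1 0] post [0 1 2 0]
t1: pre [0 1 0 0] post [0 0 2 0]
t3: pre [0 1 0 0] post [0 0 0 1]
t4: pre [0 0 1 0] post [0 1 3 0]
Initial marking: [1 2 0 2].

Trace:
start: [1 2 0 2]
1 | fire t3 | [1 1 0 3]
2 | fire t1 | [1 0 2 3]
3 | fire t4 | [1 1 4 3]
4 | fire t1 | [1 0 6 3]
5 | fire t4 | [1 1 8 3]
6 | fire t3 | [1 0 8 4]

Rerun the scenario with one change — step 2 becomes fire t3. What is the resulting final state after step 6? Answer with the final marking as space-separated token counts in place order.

(re-executing from step 2 with the substitution; state before step 2: [1 1 0 3])
2 | fire t3 | [1 0 0 4]
3 | fire t4 | [1 0 0 4]
4 | fire t1 | [1 0 0 4]
5 | fire t4 | [1 0 0 4]
6 | fire t3 | [1 0 0 4]

1 0 0 4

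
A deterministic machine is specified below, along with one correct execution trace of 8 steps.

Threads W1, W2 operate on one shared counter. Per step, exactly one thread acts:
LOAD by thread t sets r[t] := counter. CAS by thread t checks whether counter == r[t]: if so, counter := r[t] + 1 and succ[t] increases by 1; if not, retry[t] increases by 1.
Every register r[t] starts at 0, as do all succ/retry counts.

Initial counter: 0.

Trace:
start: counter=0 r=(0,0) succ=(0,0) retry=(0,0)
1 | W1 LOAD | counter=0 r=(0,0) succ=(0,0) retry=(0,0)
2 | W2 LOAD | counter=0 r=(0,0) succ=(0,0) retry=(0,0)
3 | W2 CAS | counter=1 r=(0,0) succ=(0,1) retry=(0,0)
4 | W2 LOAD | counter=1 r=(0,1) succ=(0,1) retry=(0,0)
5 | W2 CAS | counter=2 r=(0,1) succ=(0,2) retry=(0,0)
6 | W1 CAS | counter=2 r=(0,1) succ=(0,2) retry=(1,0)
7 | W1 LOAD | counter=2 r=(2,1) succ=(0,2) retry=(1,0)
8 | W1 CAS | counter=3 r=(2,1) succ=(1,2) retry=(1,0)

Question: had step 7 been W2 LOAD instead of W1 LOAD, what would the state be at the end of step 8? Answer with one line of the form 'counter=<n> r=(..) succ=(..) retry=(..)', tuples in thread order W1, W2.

counter=2 r=(0,2) succ=(0,2) retry=(2,0)

(re-executing from step 7 with the substitution; state before step 7: counter=2 r=(0,1) succ=(0,2) retry=(1,0))
7 | W2 LOAD | counter=2 r=(0,2) succ=(0,2) retry=(1,0)
8 | W1 CAS | counter=2 r=(0,2) succ=(0,2) retry=(2,0)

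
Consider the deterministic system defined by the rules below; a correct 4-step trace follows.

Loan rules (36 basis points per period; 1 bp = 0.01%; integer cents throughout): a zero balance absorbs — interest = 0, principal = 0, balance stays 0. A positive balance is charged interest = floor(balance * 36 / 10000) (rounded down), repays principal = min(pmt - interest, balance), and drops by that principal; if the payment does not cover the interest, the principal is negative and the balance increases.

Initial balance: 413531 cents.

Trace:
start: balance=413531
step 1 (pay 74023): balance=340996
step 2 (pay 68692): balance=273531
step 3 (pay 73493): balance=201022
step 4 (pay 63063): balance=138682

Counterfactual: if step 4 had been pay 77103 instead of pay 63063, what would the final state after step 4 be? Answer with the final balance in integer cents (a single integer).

(re-executing from step 4 with the substitution; state before step 4: balance=201022)
step 4 (pay 77103): balance=124642

124642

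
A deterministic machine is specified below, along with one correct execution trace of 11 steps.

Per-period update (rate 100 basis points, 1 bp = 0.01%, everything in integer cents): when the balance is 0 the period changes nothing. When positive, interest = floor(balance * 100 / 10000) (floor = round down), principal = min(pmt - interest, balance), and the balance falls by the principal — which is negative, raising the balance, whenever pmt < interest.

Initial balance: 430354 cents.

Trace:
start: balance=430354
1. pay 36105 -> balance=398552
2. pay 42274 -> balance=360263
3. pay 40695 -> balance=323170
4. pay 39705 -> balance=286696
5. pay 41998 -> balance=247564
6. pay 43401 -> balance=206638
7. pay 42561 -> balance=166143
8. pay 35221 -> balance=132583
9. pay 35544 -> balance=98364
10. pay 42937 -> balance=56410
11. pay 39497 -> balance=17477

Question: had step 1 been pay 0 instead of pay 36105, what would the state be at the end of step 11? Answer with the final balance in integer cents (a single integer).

(re-executing from step 1 with the substitution; state before step 1: balance=430354)
1. pay 0 -> balance=434657
2. pay 42274 -> balance=396729
3. pay 40695 -> balance=360001
4. pay 39705 -> balance=323896
5. pay 41998 -> balance=285136
6. pay 43401 -> balance=244586
7. pay 42561 -> balance=204470
8. pay 35221 -> balance=171293
9. pay 35544 -> balance=137461
10. pay 42937 -> balance=95898
11. pay 39497 -> balance=57359

57359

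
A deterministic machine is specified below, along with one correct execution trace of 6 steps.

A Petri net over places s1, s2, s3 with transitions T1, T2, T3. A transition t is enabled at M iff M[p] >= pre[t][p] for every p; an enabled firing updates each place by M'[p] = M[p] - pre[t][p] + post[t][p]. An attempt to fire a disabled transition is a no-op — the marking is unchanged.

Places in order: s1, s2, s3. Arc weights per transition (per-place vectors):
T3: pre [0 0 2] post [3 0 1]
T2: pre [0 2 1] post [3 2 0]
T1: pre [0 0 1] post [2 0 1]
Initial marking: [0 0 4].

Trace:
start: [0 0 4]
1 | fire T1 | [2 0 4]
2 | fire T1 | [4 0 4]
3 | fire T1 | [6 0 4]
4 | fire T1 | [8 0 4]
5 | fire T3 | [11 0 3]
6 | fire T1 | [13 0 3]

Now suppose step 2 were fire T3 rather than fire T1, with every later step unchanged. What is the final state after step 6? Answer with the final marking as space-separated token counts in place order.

(re-executing from step 2 with the substitution; state before step 2: [2 0 4])
2 | fire T3 | [5 0 3]
3 | fire T1 | [7 0 3]
4 | fire T1 | [9 0 3]
5 | fire T3 | [12 0 2]
6 | fire T1 | [14 0 2]

14 0 2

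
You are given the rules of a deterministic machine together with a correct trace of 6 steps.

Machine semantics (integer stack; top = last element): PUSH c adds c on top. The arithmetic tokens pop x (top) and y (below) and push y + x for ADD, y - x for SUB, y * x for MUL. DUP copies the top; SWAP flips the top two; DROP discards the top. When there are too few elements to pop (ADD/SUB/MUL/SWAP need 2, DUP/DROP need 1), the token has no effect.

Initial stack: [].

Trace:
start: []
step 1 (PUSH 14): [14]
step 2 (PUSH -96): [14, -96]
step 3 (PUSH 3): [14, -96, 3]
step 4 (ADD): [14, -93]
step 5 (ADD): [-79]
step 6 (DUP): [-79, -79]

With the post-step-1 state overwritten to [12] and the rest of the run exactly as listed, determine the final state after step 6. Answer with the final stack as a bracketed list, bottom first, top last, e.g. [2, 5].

[-81, -81]

state after step 1 := [12]
step 2 (PUSH -96): [12, -96]
step 3 (PUSH 3): [12, -96, 3]
step 4 (ADD): [12, -93]
step 5 (ADD): [-81]
step 6 (DUP): [-81, -81]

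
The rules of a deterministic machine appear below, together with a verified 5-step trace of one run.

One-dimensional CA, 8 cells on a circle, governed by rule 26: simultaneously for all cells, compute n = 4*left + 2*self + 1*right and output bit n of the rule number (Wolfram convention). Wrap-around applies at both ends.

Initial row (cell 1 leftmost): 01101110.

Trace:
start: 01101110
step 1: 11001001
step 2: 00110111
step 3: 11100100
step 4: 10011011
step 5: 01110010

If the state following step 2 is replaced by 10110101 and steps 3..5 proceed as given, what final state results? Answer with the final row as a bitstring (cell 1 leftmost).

10001100

state after step 2 := 10110101
step 3: 00100001
step 4: 11010010
step 5: 10001100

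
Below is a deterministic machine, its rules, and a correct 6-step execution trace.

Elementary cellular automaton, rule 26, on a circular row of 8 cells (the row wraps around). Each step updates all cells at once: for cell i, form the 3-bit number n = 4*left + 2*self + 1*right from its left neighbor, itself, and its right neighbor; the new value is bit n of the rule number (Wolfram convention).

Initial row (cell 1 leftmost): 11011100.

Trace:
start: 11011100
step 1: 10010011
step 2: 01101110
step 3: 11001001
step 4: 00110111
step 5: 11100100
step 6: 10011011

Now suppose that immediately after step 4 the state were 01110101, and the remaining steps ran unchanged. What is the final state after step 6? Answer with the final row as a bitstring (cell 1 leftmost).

state after step 4 := 01110101
step 5: 01000000
step 6: 10100000

10100000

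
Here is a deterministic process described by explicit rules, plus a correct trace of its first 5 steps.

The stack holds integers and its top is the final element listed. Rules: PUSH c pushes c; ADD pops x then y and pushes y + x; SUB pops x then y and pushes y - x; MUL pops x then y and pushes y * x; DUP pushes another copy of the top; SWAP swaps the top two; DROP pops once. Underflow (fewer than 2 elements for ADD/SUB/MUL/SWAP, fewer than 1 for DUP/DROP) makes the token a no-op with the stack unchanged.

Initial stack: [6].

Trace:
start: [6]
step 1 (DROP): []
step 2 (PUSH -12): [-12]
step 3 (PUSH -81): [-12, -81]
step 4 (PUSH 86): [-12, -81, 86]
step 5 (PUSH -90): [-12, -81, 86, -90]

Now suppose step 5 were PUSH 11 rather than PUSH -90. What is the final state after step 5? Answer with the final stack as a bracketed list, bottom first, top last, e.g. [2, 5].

[-12, -81, 86, 11]

(re-executing from step 5 with the substitution; state before step 5: [-12, -81, 86])
step 5 (PUSH 11): [-12, -81, 86, 11]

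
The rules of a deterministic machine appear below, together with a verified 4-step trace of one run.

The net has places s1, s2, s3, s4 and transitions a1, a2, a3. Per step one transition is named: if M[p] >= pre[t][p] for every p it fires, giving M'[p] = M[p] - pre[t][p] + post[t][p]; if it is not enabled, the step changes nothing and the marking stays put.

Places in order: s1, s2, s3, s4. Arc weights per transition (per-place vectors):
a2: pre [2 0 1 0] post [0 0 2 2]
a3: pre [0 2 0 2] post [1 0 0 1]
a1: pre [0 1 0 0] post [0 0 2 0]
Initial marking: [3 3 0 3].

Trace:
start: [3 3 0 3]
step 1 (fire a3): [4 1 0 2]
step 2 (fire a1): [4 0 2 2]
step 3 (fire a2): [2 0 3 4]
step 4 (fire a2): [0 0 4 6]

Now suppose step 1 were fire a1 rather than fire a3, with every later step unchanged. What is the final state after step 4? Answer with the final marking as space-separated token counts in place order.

(re-executing from step 1 with the substitution; state before step 1: [3 3 0 3])
step 1 (fire a1): [3 2 2 3]
step 2 (fire a1): [3 1 4 3]
step 3 (fire a2): [1 1 5 5]
step 4 (fire a2): [1 1 5 5]

1 1 5 5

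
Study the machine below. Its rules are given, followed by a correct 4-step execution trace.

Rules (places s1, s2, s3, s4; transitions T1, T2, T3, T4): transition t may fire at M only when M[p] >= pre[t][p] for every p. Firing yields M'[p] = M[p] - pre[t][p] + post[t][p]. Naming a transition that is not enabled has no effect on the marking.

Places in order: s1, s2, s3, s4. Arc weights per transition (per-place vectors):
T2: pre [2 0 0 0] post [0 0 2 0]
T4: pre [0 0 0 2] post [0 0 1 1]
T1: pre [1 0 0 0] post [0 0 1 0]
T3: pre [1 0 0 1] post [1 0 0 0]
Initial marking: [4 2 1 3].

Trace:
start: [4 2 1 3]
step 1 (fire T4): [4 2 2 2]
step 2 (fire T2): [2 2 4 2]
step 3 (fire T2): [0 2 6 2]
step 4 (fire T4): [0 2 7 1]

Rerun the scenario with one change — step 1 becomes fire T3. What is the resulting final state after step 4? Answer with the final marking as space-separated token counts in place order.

0 2 6 1

(re-executing from step 1 with the substitution; state before step 1: [4 2 1 3])
step 1 (fire T3): [4 2 1 2]
step 2 (fire T2): [2 2 3 2]
step 3 (fire T2): [0 2 5 2]
step 4 (fire T4): [0 2 6 1]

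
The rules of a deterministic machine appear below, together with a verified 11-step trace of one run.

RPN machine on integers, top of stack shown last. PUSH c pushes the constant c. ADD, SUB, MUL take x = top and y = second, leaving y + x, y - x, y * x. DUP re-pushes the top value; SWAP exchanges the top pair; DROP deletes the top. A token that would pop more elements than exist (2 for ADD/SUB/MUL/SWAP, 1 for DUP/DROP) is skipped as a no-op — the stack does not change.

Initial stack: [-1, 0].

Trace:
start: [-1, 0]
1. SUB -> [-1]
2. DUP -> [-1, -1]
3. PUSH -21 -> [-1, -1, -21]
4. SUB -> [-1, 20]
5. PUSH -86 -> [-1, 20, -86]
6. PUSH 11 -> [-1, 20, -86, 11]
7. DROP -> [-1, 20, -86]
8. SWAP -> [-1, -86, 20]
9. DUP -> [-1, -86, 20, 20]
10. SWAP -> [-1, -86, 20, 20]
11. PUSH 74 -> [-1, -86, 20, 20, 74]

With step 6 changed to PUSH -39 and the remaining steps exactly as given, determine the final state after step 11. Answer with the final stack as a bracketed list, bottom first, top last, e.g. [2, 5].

(re-executing from step 6 with the substitution; state before step 6: [-1, 20, -86])
6. PUSH -39 -> [-1, 20, -86, -39]
7. DROP -> [-1, 20, -86]
8. SWAP -> [-1, -86, 20]
9. DUP -> [-1, -86, 20, 20]
10. SWAP -> [-1, -86, 20, 20]
11. PUSH 74 -> [-1, -86, 20, 20, 74]

[-1, -86, 20, 20, 74]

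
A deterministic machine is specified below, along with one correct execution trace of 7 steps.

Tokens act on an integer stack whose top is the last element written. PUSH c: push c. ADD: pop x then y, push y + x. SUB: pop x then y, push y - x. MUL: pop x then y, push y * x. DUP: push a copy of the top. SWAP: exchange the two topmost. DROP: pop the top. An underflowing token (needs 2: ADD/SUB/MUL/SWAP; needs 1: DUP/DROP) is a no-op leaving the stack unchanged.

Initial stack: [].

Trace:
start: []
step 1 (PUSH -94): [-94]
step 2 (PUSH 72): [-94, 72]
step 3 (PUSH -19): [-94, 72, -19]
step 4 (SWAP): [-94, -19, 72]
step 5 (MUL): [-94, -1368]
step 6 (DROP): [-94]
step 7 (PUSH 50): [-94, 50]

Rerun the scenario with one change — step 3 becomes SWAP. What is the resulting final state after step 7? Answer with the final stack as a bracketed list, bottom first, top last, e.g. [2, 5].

[50]

(re-executing from step 3 with the substitution; state before step 3: [-94, 72])
step 3 (SWAP): [72, -94]
step 4 (SWAP): [-94, 72]
step 5 (MUL): [-6768]
step 6 (DROP): []
step 7 (PUSH 50): [50]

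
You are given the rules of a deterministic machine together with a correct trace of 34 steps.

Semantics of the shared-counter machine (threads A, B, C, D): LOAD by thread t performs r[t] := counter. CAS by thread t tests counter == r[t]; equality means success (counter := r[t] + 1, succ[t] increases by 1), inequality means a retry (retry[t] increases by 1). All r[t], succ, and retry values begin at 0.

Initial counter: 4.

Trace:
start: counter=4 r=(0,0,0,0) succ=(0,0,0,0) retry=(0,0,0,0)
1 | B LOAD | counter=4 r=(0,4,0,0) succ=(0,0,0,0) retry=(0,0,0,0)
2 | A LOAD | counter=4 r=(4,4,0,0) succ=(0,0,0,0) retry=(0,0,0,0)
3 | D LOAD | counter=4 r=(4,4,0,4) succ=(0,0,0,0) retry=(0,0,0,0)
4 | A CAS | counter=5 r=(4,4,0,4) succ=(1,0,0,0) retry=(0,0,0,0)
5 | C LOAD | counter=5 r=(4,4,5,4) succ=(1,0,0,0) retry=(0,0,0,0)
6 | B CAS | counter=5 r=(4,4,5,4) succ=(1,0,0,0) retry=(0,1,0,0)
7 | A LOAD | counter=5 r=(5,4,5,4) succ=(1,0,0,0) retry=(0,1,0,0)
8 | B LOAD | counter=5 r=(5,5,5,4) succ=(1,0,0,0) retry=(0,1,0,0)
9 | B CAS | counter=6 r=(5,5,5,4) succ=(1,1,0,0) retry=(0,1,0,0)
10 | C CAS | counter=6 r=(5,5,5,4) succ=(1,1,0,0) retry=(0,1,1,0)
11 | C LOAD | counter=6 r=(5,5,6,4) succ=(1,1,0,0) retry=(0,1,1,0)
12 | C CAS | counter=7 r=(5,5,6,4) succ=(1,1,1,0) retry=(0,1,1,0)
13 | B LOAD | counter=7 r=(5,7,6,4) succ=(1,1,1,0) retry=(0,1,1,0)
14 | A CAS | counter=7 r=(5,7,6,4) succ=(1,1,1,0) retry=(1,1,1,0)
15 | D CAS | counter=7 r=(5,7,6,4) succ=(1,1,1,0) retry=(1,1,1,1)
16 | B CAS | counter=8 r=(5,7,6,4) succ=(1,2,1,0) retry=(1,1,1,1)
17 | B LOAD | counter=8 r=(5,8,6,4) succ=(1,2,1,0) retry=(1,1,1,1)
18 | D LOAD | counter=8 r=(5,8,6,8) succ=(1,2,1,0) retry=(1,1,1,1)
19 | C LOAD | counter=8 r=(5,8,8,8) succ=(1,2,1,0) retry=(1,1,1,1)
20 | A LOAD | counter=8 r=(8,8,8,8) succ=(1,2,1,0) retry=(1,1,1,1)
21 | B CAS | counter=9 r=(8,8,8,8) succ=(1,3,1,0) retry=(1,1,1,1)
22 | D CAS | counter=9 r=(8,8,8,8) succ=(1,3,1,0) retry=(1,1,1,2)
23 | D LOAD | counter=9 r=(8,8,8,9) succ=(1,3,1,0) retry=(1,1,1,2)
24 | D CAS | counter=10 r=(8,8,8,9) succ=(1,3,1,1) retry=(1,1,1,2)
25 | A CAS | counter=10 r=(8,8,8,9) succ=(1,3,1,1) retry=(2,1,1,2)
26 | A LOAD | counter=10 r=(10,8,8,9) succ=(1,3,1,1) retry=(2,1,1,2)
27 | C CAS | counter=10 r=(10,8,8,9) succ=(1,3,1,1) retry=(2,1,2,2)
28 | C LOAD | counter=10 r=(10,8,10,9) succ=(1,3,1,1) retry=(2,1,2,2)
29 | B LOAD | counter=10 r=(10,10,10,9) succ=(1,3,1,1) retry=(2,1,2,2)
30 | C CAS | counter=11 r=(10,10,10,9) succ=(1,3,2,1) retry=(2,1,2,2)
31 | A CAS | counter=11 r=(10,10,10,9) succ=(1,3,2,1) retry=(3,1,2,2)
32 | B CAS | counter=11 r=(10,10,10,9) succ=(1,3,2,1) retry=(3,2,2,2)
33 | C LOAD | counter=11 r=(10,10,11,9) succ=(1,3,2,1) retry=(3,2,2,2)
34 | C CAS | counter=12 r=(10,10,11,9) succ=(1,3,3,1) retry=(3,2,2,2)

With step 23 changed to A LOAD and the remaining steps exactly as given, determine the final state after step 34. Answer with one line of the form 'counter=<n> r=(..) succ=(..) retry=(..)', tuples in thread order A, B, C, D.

counter=12 r=(10,10,11,8) succ=(2,3,3,0) retry=(2,2,2,3)

(re-executing from step 23 with the substitution; state before step 23: counter=9 r=(8,8,8,8) succ=(1,3,1,0) retry=(1,1,1,2))
23 | A LOAD | counter=9 r=(9,8,8,8) succ=(1,3,1,0) retry=(1,1,1,2)
24 | D CAS | counter=9 r=(9,8,8,8) succ=(1,3,1,0) retry=(1,1,1,3)
25 | A CAS | counter=10 r=(9,8,8,8) succ=(2,3,1,0) retry=(1,1,1,3)
26 | A LOAD | counter=10 r=(10,8,8,8) succ=(2,3,1,0) retry=(1,1,1,3)
27 | C CAS | counter=10 r=(10,8,8,8) succ=(2,3,1,0) retry=(1,1,2,3)
28 | C LOAD | counter=10 r=(10,8,10,8) succ=(2,3,1,0) retry=(1,1,2,3)
29 | B LOAD | counter=10 r=(10,10,10,8) succ=(2,3,1,0) retry=(1,1,2,3)
30 | C CAS | counter=11 r=(10,10,10,8) succ=(2,3,2,0) retry=(1,1,2,3)
31 | A CAS | counter=11 r=(10,10,10,8) succ=(2,3,2,0) retry=(2,1,2,3)
32 | B CAS | counter=11 r=(10,10,10,8) succ=(2,3,2,0) retry=(2,2,2,3)
33 | C LOAD | counter=11 r=(10,10,11,8) succ=(2,3,2,0) retry=(2,2,2,3)
34 | C CAS | counter=12 r=(10,10,11,8) succ=(2,3,3,0) retry=(2,2,2,3)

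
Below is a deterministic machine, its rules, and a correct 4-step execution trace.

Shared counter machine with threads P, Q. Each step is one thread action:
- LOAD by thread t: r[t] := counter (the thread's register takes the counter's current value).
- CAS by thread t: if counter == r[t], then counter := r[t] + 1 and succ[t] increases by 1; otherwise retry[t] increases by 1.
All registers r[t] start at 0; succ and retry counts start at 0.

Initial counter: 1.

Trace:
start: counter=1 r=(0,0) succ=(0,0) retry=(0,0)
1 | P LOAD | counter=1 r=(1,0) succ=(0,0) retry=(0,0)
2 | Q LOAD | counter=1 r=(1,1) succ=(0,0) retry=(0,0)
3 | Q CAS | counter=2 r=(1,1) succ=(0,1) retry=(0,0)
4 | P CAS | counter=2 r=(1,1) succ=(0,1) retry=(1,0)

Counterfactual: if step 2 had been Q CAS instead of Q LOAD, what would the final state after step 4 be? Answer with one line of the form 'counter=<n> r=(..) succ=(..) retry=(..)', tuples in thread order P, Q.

counter=2 r=(1,0) succ=(1,0) retry=(0,2)

(re-executing from step 2 with the substitution; state before step 2: counter=1 r=(1,0) succ=(0,0) retry=(0,0))
2 | Q CAS | counter=1 r=(1,0) succ=(0,0) retry=(0,1)
3 | Q CAS | counter=1 r=(1,0) succ=(0,0) retry=(0,2)
4 | P CAS | counter=2 r=(1,0) succ=(1,0) retry=(0,2)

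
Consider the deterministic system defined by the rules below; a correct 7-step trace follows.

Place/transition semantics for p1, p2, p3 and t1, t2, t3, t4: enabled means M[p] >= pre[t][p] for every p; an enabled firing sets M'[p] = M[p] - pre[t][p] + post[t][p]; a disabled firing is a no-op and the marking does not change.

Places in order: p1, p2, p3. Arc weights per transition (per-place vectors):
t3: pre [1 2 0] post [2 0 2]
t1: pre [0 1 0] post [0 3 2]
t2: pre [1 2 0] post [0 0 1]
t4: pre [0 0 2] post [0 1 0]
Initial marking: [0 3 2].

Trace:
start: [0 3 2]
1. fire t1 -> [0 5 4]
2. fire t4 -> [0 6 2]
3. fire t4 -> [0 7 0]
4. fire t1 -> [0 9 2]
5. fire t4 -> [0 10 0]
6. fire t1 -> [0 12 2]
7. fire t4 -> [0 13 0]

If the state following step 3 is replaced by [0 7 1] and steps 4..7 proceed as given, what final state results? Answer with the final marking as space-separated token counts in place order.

0 13 1

state after step 3 := [0 7 1]
4. fire t1 -> [0 9 3]
5. fire t4 -> [0 10 1]
6. fire t1 -> [0 12 3]
7. fire t4 -> [0 13 1]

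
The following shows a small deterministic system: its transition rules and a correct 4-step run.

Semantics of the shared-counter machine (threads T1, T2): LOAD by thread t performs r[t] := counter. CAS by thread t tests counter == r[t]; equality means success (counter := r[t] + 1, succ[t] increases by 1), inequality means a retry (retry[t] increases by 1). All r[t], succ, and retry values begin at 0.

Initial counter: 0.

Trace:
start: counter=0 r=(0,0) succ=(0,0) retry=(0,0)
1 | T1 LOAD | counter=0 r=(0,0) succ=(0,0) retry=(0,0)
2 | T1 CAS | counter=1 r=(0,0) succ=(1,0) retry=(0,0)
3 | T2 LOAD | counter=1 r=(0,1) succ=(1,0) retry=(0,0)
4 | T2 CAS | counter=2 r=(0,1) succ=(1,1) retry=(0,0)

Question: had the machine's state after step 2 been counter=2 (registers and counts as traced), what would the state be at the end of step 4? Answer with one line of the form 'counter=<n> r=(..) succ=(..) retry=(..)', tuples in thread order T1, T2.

counter=3 r=(0,2) succ=(1,1) retry=(0,0)

state after step 2 := counter=2 r=(0,0) succ=(1,0) retry=(0,0)
3 | T2 LOAD | counter=2 r=(0,2) succ=(1,0) retry=(0,0)
4 | T2 CAS | counter=3 r=(0,2) succ=(1,1) retry=(0,0)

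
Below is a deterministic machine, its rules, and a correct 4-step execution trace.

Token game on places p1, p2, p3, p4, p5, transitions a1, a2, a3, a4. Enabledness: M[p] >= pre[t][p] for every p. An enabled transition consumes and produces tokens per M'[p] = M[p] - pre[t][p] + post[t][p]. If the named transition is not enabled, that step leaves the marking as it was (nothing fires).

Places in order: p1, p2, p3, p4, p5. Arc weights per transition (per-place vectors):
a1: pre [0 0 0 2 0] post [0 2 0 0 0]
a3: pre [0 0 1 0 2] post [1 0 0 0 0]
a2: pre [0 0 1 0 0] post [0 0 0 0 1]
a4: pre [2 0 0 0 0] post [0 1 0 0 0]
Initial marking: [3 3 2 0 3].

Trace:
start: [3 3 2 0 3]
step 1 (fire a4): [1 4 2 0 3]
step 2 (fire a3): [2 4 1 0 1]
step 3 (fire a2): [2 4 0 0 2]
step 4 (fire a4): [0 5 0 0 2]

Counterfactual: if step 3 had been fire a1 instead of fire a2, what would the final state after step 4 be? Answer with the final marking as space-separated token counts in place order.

(re-executing from step 3 with the substitution; state before step 3: [2 4 1 0 1])
step 3 (fire a1): [2 4 1 0 1]
step 4 (fire a4): [0 5 1 0 1]

0 5 1 0 1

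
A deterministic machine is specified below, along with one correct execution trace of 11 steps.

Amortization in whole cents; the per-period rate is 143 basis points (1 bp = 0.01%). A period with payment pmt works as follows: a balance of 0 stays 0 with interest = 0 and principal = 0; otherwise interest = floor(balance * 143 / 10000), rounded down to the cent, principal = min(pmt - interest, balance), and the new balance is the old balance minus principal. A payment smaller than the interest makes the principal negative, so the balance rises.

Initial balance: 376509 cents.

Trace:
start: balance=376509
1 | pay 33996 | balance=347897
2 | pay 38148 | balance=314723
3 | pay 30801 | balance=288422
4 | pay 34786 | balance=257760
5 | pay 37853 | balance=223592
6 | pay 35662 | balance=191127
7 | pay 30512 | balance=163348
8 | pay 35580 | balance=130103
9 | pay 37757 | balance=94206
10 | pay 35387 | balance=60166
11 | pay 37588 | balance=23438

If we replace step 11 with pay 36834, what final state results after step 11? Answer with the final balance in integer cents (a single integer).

24192

(re-executing from step 11 with the substitution; state before step 11: balance=60166)
11 | pay 36834 | balance=24192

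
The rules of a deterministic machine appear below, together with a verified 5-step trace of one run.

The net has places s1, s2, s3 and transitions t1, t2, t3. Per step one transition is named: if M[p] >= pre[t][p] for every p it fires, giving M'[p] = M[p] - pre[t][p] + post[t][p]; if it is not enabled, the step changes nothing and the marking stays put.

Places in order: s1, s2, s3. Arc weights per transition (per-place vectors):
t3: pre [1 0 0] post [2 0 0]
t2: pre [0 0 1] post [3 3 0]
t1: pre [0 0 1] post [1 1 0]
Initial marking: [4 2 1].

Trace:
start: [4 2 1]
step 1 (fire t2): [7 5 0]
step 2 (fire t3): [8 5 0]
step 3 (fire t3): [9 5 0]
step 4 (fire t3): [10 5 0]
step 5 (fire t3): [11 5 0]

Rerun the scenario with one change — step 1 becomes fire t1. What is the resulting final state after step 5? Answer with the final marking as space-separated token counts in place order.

9 3 0

(re-executing from step 1 with the substitution; state before step 1: [4 2 1])
step 1 (fire t1): [5 3 0]
step 2 (fire t3): [6 3 0]
step 3 (fire t3): [7 3 0]
step 4 (fire t3): [8 3 0]
step 5 (fire t3): [9 3 0]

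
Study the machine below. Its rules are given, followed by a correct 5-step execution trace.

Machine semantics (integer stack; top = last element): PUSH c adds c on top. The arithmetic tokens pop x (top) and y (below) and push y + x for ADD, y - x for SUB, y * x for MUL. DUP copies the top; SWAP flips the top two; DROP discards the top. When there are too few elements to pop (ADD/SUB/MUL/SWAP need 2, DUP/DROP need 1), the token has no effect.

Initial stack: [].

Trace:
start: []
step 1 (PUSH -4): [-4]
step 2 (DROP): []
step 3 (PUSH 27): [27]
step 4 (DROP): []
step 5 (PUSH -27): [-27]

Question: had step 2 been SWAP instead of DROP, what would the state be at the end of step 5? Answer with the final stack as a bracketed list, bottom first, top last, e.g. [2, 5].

(re-executing from step 2 with the substitution; state before step 2: [-4])
step 2 (SWAP): [-4]
step 3 (PUSH 27): [-4, 27]
step 4 (DROP): [-4]
step 5 (PUSH -27): [-4, -27]

[-4, -27]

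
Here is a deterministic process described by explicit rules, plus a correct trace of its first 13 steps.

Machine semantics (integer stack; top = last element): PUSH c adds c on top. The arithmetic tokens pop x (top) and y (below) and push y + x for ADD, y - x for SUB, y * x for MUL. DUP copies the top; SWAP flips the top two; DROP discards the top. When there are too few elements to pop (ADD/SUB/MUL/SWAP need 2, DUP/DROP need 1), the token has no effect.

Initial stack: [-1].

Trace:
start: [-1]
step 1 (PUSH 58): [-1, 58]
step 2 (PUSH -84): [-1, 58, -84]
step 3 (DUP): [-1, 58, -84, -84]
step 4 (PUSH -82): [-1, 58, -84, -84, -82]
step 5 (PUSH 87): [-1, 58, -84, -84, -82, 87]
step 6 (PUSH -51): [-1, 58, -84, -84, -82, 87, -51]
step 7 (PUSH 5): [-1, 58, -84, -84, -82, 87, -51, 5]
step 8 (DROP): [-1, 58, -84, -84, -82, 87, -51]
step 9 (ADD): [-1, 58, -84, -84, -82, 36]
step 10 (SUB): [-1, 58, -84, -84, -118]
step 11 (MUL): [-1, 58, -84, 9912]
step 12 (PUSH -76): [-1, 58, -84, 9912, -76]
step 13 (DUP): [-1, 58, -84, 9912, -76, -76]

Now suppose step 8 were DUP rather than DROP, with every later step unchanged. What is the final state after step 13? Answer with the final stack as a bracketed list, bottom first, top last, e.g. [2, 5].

(re-executing from step 8 with the substitution; state before step 8: [-1, 58, -84, -84, -82, 87, -51, 5])
step 8 (DUP): [-1, 58, -84, -84, -82, 87, -51, 5, 5]
step 9 (ADD): [-1, 58, -84, -84, -82, 87, -51, 10]
step 10 (SUB): [-1, 58, -84, -84, -82, 87, -61]
step 11 (MUL): [-1, 58, -84, -84, -82, -5307]
step 12 (PUSH -76): [-1, 58, -84, -84, -82, -5307, -76]
step 13 (DUP): [-1, 58, -84, -84, -82, -5307, -76, -76]

[-1, 58, -84, -84, -82, -5307, -76, -76]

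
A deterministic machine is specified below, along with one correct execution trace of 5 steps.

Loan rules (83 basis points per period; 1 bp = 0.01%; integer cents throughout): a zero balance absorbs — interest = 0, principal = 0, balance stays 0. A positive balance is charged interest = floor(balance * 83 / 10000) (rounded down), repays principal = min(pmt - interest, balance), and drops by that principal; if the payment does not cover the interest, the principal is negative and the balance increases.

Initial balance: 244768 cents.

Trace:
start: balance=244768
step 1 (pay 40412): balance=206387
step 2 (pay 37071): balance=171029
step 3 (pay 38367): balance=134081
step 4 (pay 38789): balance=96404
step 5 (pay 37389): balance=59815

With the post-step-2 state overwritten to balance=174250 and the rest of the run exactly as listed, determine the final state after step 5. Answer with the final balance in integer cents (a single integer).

63117

state after step 2 := balance=174250
step 3 (pay 38367): balance=137329
step 4 (pay 38789): balance=99679
step 5 (pay 37389): balance=63117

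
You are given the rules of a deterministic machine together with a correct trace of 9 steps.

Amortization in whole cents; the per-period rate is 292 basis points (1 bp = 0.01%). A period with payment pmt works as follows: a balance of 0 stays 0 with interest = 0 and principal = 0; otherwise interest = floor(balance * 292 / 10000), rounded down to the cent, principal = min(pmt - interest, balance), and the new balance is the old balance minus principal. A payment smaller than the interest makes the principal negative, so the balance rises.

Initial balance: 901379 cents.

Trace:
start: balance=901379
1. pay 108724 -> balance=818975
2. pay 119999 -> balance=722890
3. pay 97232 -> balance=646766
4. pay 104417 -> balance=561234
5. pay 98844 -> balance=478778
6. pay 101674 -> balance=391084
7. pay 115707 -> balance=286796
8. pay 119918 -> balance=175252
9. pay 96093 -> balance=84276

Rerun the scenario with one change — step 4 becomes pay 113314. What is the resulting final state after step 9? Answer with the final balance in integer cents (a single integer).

74001

(re-executing from step 4 with the substitution; state before step 4: balance=646766)
4. pay 113314 -> balance=552337
5. pay 98844 -> balance=469621
6. pay 101674 -> balance=381659
7. pay 115707 -> balance=277096
8. pay 119918 -> balance=165269
9. pay 96093 -> balance=74001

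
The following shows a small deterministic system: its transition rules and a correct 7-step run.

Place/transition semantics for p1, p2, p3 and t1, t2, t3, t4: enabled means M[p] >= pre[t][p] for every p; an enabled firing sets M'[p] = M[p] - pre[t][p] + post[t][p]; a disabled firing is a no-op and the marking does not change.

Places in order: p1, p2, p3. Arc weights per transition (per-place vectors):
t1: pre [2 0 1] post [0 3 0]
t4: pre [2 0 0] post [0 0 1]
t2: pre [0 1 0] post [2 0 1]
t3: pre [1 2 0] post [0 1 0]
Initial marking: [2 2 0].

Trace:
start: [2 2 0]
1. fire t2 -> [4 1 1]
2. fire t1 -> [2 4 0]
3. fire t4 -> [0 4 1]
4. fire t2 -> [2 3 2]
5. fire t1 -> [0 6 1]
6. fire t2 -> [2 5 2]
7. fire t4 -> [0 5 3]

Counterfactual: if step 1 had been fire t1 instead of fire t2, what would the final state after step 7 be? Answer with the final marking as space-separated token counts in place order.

0 3 3

(re-executing from step 1 with the substitution; state before step 1: [2 2 0])
1. fire t1 -> [2 2 0]
2. fire t1 -> [2 2 0]
3. fire t4 -> [0 2 1]
4. fire t2 -> [2 1 2]
5. fire t1 -> [0 4 1]
6. fire t2 -> [2 3 2]
7. fire t4 -> [0 3 3]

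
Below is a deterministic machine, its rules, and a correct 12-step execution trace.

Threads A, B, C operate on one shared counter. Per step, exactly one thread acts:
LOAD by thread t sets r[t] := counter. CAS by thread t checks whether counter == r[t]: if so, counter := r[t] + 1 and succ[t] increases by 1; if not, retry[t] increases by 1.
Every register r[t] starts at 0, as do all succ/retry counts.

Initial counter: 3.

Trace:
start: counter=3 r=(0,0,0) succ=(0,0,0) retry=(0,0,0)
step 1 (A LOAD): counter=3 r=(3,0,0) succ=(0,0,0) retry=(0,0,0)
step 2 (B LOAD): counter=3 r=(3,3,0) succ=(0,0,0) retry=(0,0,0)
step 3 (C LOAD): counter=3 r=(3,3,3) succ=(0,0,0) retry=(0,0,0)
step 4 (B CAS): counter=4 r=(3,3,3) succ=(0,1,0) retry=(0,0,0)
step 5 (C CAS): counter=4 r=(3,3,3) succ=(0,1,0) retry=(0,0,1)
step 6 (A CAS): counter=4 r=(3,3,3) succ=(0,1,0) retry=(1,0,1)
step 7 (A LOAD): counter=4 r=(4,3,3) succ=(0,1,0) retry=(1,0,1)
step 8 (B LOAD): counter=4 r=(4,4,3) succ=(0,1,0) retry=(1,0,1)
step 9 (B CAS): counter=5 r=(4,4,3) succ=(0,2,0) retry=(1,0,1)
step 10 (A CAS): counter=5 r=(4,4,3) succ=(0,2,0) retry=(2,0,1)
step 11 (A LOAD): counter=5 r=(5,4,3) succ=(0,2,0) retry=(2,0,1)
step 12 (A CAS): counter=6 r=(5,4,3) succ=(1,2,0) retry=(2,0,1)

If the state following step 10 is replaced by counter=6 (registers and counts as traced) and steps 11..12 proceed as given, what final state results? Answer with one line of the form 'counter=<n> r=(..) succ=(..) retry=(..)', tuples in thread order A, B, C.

counter=7 r=(6,4,3) succ=(1,2,0) retry=(2,0,1)

state after step 10 := counter=6 r=(4,4,3) succ=(0,2,0) retry=(2,0,1)
step 11 (A LOAD): counter=6 r=(6,4,3) succ=(0,2,0) retry=(2,0,1)
step 12 (A CAS): counter=7 r=(6,4,3) succ=(1,2,0) retry=(2,0,1)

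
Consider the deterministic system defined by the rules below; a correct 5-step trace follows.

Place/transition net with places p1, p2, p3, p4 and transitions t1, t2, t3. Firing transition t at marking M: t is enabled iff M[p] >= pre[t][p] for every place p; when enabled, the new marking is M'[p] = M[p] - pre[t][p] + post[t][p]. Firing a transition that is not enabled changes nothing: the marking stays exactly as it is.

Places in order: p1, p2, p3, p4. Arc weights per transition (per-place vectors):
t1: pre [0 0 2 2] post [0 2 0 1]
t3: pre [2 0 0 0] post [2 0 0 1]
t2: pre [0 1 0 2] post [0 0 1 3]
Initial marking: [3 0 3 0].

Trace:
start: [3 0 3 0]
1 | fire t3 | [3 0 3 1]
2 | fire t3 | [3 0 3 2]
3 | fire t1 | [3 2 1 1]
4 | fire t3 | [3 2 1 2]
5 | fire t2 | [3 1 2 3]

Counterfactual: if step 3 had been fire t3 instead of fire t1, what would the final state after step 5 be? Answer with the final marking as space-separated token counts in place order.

3 0 3 4

(re-executing from step 3 with the substitution; state before step 3: [3 0 3 2])
3 | fire t3 | [3 0 3 3]
4 | fire t3 | [3 0 3 4]
5 | fire t2 | [3 0 3 4]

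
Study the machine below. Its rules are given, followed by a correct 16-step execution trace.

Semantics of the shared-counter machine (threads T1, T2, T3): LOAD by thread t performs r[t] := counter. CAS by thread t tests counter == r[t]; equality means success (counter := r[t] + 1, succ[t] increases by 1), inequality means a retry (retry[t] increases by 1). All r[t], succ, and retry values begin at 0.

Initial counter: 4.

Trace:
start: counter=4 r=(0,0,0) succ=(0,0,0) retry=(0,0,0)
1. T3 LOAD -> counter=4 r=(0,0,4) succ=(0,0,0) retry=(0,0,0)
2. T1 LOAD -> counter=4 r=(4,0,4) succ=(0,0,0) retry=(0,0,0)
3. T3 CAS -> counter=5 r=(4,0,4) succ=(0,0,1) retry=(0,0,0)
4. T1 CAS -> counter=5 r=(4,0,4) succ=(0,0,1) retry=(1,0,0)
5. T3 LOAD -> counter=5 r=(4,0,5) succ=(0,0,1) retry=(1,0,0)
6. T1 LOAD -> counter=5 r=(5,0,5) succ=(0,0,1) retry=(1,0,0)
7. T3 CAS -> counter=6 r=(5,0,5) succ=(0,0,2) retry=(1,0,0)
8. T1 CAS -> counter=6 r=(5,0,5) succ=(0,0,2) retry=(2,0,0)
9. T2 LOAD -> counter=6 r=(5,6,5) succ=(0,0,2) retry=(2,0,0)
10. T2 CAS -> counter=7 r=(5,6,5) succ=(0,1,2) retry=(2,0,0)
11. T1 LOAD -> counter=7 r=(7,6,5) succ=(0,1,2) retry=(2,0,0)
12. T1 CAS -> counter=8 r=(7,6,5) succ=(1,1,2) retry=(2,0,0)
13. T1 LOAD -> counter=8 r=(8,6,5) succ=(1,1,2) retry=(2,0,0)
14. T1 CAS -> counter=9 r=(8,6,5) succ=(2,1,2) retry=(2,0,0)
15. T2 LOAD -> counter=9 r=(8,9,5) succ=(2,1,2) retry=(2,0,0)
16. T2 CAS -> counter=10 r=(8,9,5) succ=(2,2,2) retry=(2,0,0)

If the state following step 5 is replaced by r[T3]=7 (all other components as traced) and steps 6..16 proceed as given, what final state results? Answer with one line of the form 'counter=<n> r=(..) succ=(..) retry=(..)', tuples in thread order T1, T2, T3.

counter=10 r=(8,9,7) succ=(3,2,1) retry=(1,0,1)

state after step 5 := counter=5 r=(4,0,7) succ=(0,0,1) retry=(1,0,0)
6. T1 LOAD -> counter=5 r=(5,0,7) succ=(0,0,1) retry=(1,0,0)
7. T3 CAS -> counter=5 r=(5,0,7) succ=(0,0,1) retry=(1,0,1)
8. T1 CAS -> counter=6 r=(5,0,7) succ=(1,0,1) retry=(1,0,1)
9. T2 LOAD -> counter=6 r=(5,6,7) succ=(1,0,1) retry=(1,0,1)
10. T2 CAS -> counter=7 r=(5,6,7) succ=(1,1,1) retry=(1,0,1)
11. T1 LOAD -> counter=7 r=(7,6,7) succ=(1,1,1) retry=(1,0,1)
12. T1 CAS -> counter=8 r=(7,6,7) succ=(2,1,1) retry=(1,0,1)
13. T1 LOAD -> counter=8 r=(8,6,7) succ=(2,1,1) retry=(1,0,1)
14. T1 CAS -> counter=9 r=(8,6,7) succ=(3,1,1) retry=(1,0,1)
15. T2 LOAD -> counter=9 r=(8,9,7) succ=(3,1,1) retry=(1,0,1)
16. T2 CAS -> counter=10 r=(8,9,7) succ=(3,2,1) retry=(1,0,1)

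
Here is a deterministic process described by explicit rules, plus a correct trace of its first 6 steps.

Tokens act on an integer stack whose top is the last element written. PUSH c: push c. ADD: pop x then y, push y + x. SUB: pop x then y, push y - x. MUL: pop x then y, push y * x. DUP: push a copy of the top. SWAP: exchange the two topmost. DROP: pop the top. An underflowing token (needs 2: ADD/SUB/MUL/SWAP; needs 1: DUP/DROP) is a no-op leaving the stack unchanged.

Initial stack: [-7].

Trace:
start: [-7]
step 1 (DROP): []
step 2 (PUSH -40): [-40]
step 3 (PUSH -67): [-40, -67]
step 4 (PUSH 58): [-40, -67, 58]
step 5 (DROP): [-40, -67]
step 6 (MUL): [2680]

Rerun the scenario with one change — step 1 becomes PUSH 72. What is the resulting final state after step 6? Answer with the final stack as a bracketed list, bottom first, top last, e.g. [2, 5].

(re-executing from step 1 with the substitution; state before step 1: [-7])
step 1 (PUSH 72): [-7, 72]
step 2 (PUSH -40): [-7, 72, -40]
step 3 (PUSH -67): [-7, 72, -40, -67]
step 4 (PUSH 58): [-7, 72, -40, -67, 58]
step 5 (DROP): [-7, 72, -40, -67]
step 6 (MUL): [-7, 72, 2680]

[-7, 72, 2680]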